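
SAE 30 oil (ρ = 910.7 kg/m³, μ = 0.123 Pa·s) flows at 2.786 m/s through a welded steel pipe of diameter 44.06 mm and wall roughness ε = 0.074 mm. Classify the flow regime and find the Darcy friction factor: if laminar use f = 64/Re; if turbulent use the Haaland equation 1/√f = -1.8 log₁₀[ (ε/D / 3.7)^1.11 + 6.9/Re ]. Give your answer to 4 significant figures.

Re = ρVD/μ = 910.7·2.786·0.04406/0.123 = 908.9.
Re < 2300 → laminar, so f = 64/Re = 0.07042 (roughness is irrelevant in laminar flow).

f ≈ 0.07042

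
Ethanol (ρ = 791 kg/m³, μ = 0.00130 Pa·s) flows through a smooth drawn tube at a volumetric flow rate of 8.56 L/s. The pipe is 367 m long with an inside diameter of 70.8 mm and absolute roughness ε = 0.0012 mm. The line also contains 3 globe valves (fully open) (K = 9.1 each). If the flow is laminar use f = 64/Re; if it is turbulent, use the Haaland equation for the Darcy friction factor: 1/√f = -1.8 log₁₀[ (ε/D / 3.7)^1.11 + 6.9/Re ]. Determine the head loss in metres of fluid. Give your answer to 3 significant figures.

Q = 8.56 L/s = 8.56/1000 = 0.00856 m³/s.
Cross-sectional area A = πD²/4 = π(0.0708)²/4 = 0.003937 m²; mean velocity V = Q/A = 0.00856/0.003937 = 2.174 m/s.
Reynolds number Re = ρVD/μ = 791 · 2.174 · 0.0708 / 0.0013 = 9.367e+04.
Re > 4000 → turbulent. Relative roughness ε/D = 1.2e-06/0.0708 = 1.69e-05. Haaland: 1/√f = -1.8 log₁₀[(1.69e-05/3.7)^1.11 + 6.9/9.367e+04] = -1.8 log₁₀[1.18e-06 + 7.37e-05] = 7.426, so f = 0.01813.
Total minor-loss coefficient ΣK = 3·9.1 = 27.3.
ΔP = [f·L/D + ΣK]·(ρV²/2) = [0.01813·367/0.0708 + 27.3]·(791·2.174²/2) = [93.99 + 27.3]·1870 = 2.268e+05 Pa.
Head loss h_f = ΔP/(ρg) = 2.268e+05/(791·9.81) = 29.2 m.

h_f ≈ 29.2 m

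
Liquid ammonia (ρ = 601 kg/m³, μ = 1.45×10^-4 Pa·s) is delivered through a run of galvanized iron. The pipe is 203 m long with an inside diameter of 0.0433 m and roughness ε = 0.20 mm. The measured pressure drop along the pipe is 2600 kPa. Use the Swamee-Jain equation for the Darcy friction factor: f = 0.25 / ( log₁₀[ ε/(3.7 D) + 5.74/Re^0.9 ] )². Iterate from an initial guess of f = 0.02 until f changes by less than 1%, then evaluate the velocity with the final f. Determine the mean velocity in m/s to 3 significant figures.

V ≈ 7.87 m/s

Rearranging Darcy-Weisbach: V = √(2·ΔP·D/(f·L·ρ)). With ε/D = 0.0002/0.0433 = 0.00462, iterate starting from f = 0.02:
  f = 0.02 → V = √(2·2.6e+06·0.0433/(0.02·203·601)) = 9.606 m/s; Re = ρVD/μ = 1.724e+06; f → 0.02975
  f = 0.02975 → V = 7.876 m/s; Re = 1.414e+06; f → 0.02977
Converged (Δf/f < 1%). With the final f = 0.02977: V = √(2·2.6e+06·0.0433/(0.02977·203·601)) = 7.874 m/s.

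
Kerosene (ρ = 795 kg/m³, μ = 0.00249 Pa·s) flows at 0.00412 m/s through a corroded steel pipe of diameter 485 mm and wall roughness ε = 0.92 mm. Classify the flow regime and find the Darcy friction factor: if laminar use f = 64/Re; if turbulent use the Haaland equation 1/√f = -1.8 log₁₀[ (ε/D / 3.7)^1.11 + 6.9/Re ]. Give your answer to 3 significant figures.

f ≈ 0.100

Re = ρVD/μ = 795·0.00412·0.485/0.00249 = 638.
Re < 2300 → laminar, so f = 64/Re = 0.1003 (roughness is irrelevant in laminar flow).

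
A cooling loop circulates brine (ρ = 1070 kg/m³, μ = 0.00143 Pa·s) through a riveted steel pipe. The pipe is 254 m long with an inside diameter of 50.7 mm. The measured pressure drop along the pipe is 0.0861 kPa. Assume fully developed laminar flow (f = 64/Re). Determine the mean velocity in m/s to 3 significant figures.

For laminar flow, f = 64/Re with Re = ρVD/μ, so Darcy-Weisbach reduces to ΔP = 32μLV/D². Solving for V: V = ΔP·D²/(32μL) = 86.1·(0.0507)²/(32·0.00143·254) = 0.01904 m/s.
Check: Re = ρVD/μ = 1070·0.01904·0.0507/0.00143 = 722.4 < 2300, so the laminar assumption holds.

V ≈ 0.0190 m/s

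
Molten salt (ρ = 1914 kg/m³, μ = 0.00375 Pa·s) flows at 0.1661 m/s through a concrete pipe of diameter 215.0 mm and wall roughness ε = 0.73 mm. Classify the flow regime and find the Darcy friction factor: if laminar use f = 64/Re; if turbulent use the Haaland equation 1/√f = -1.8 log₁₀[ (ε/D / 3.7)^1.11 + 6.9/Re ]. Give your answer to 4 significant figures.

f ≈ 0.03222

Re = ρVD/μ = 1914·0.1661·0.215/0.00375 = 1.823e+04.
Re > 4000 → turbulent. ε/D = 0.00073/0.215 = 0.0034; Haaland: 1/√f = -1.8 log₁₀[0.000425 + 0.000379] = 5.571, so f = 0.03222.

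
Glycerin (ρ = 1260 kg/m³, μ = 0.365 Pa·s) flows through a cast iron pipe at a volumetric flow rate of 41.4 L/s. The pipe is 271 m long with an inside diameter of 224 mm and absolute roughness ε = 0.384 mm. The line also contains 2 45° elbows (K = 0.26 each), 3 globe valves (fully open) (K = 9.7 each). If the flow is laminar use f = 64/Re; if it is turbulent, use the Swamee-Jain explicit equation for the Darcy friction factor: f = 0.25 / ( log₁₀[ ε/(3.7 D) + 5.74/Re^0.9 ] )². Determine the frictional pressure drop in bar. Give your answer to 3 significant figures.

ΔP ≈ 0.869 bar

Q = 41.4 L/s = 41.4/1000 = 0.0414 m³/s.
Cross-sectional area A = πD²/4 = π(0.224)²/4 = 0.03941 m²; mean velocity V = Q/A = 0.0414/0.03941 = 1.051 m/s.
Reynolds number Re = ρVD/μ = 1260 · 1.051 · 0.224 / 0.365 = 812.3.
Re < 2300 → laminar flow, so f = 64/Re = 64/812.3 = 0.07878 (the turbulent correlation is not needed).
Total minor-loss coefficient ΣK = 2·0.26 + 3·9.7 = 29.6.
ΔP = [f·L/D + ΣK]·(ρV²/2) = [0.07878·271/0.224 + 29.6]·(1260·1.051²/2) = [95.31 + 29.6]·695.3 = 8.687e+04 Pa.
ΔP = 8.687e+04 Pa = 0.869 bar.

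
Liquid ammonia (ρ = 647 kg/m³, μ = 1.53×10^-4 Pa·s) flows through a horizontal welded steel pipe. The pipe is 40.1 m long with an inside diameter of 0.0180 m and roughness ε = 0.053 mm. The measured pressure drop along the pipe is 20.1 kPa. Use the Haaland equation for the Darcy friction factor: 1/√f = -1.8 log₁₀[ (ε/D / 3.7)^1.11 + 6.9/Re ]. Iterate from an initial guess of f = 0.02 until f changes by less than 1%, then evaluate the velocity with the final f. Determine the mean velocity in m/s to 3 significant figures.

V ≈ 1.01 m/s

Rearranging Darcy-Weisbach: V = √(2·ΔP·D/(f·L·ρ)). With ε/D = 5.3e-05/0.018 = 0.00294, iterate starting from f = 0.02:
  f = 0.02 → V = √(2·2.01e+04·0.018/(0.02·40.1·647)) = 1.181 m/s; Re = ρVD/μ = 8.989e+04; f → 0.02739
  f = 0.02739 → V = 1.009 m/s; Re = 7.681e+04; f → 0.0276
Converged (Δf/f < 1%). With the final f = 0.0276: V = √(2·2.01e+04·0.018/(0.0276·40.1·647)) = 1.005 m/s.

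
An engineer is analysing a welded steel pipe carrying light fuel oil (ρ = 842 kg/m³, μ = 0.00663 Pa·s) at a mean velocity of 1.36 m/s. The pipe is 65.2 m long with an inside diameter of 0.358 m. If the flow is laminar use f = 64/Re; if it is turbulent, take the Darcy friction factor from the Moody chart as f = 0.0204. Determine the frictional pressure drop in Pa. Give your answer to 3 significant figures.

ΔP ≈ 2890 Pa

Reynolds number Re = ρVD/μ = 842 · 1.36 · 0.358 / 0.00663 = 6.183e+04.
Re > 4000 → turbulent; use the Moody-chart value f = 0.0204.
Darcy-Weisbach: ΔP = f(L/D)(ρV²/2) = 0.0204·(65.2/0.358)·(842·1.36²/2) = 0.0204·182.1·778.7 = 2893 Pa.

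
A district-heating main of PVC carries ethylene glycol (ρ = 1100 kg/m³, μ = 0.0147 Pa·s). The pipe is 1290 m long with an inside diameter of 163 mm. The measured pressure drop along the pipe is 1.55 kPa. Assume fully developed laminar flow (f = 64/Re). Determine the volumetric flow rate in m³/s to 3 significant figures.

For laminar flow, f = 64/Re with Re = ρVD/μ, so Darcy-Weisbach reduces to ΔP = 32μLV/D². Solving for V: V = ΔP·D²/(32μL) = 1550·(0.163)²/(32·0.0147·1290) = 0.06787 m/s.
Check: Re = ρVD/μ = 1100·0.06787·0.163/0.0147 = 827.8 < 2300, so the laminar assumption holds.
Q = V·A = 0.06787·(π/4·0.163²) = 0.001416 m³/s = 0.00142 m³/s.

Q ≈ 0.00142 m³/s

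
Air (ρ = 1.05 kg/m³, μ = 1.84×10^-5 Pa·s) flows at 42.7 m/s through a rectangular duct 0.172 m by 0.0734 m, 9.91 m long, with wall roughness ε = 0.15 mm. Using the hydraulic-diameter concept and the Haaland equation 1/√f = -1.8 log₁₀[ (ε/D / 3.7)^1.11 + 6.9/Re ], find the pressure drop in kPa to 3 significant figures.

Hydraulic diameter D_h = 4A/P = 4·(0.172·0.0734)/(2·(0.172+0.0734)) = 0.0505/0.4908 = 0.1029 m.
Re = ρVD_h/μ = 1.05·42.7·0.1029/1.84e-05 = 2.507e+05.
ε/D_h = 0.00015/0.1029 = 0.00146; Haaland gives 1/√f = -1.8 log₁₀[0.000166+2.75e-05] = 6.682, so f = 0.02239.
ΔP = f(L/D_h)(ρV²/2) = 0.02239·9.91/0.1029·957.2 = 2065 Pa.
ΔP = 2.06 kPa.

ΔP ≈ 2.06 kPa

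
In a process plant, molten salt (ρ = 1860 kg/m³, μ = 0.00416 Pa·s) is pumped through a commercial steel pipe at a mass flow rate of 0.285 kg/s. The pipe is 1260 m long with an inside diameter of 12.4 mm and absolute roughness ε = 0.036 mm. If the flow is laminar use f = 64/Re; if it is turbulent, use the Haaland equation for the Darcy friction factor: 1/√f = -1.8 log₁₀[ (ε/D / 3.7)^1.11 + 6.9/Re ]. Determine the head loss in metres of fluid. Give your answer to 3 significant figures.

A = πD²/4 = π(0.0124)²/4 = 0.0001208 m²; mean velocity V = ṁ/(ρA) = 0.285/(1860 · 0.0001208) = 1.269 m/s.
Reynolds number Re = ρVD/μ = 1860 · 1.269 · 0.0124 / 0.00416 = 7035.
Re > 4000 → turbulent. Relative roughness ε/D = 3.6e-05/0.0124 = 0.0029. Haaland: 1/√f = -1.8 log₁₀[(0.0029/3.7)^1.11 + 6.9/7035] = -1.8 log₁₀[0.000357 + 0.000981] = 5.172, so f = 0.03738.
Darcy-Weisbach: ΔP = f(L/D)(ρV²/2) = 0.03738·(1260/0.0124)·(1860·1.269²/2) = 0.03738·1.016e+05·1497 = 5.687e+06 Pa.
Head loss h_f = ΔP/(ρg) = 5.687e+06/(1860·9.81) = 312 m.

h_f ≈ 312 m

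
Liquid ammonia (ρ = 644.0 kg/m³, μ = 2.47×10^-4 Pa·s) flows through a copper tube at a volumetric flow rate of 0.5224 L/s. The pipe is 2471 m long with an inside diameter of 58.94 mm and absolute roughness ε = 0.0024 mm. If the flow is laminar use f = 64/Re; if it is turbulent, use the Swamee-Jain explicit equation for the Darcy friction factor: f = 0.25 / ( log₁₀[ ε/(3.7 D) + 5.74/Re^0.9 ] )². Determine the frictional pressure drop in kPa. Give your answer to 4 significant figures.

Q = 0.5224 L/s = 0.5224/1000 = 0.0005224 m³/s.
Cross-sectional area A = πD²/4 = π(0.05894)²/4 = 0.002728 m²; mean velocity V = Q/A = 0.0005224/0.002728 = 0.1915 m/s.
Reynolds number Re = ρVD/μ = 644 · 0.1915 · 0.05894 / 0.000247 = 2.942e+04.
Re > 4000 → turbulent. Relative roughness ε/D = 2.4e-06/0.05894 = 4.07e-05. Swamee-Jain: f = 0.25/(log₁₀[4.07e-05/3.7 + 5.74/2.942e+04^0.9])² = 0.25/(log₁₀[1.1e-05 + 0.000546])² = 0.25/(-3.254)² = 0.02361.
Darcy-Weisbach: ΔP = f(L/D)(ρV²/2) = 0.02361·(2471/0.05894)·(644·0.1915²/2) = 0.02361·4.192e+04·11.8 = 1.168e+04 Pa.
ΔP = 1.168e+04 Pa = 11.68 kPa.

ΔP ≈ 11.68 kPa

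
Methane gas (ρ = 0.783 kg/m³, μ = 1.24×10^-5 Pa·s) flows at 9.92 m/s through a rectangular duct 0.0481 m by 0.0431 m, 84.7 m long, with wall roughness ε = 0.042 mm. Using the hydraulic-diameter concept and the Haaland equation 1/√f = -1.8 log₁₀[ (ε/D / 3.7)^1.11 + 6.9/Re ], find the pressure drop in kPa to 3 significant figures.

Hydraulic diameter D_h = 4A/P = 4·(0.0481·0.0431)/(2·(0.0481+0.0431)) = 0.008292/0.1824 = 0.04546 m.
Re = ρVD_h/μ = 0.783·9.92·0.04546/1.24e-05 = 2.848e+04.
ε/D_h = 4.2e-05/0.04546 = 0.000924; Haaland gives 1/√f = -1.8 log₁₀[0.0001+0.000242] = 6.238, so f = 0.0257.
ΔP = f(L/D_h)(ρV²/2) = 0.0257·84.7/0.04546·38.53 = 1845 Pa.
ΔP = 1.84 kPa.

ΔP ≈ 1.84 kPa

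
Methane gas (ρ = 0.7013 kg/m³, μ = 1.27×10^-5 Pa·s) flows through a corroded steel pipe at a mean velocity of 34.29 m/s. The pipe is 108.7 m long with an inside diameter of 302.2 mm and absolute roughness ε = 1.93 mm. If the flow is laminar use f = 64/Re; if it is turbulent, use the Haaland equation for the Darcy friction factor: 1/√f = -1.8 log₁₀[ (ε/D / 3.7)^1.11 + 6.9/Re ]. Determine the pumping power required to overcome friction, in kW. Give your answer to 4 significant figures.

Reynolds number Re = ρVD/μ = 0.7013 · 34.29 · 0.3022 / 1.27e-05 = 5.722e+05.
Re > 4000 → turbulent. Relative roughness ε/D = 0.00193/0.3022 = 0.00639. Haaland: 1/√f = -1.8 log₁₀[(0.00639/3.7)^1.11 + 6.9/5.722e+05] = -1.8 log₁₀[0.000857 + 1.21e-05] = 5.509, so f = 0.03294.
Darcy-Weisbach: ΔP = f(L/D)(ρV²/2) = 0.03294·(108.7/0.3022)·(0.7013·34.29²/2) = 0.03294·359.7·412.3 = 4886 Pa.
Q = V·A = 34.29·0.07173 = 2.459 m³/s.
Pumping power P = QΔP = 2.459·4886 = 12016 W = 12.02 kW.

P ≈ 12.02 kW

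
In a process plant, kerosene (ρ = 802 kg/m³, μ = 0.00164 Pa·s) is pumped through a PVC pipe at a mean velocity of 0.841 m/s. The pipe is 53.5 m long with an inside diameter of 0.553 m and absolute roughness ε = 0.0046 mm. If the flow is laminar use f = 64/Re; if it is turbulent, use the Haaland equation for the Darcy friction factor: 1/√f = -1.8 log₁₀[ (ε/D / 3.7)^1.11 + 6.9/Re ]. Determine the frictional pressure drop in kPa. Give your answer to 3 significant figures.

Reynolds number Re = ρVD/μ = 802 · 0.841 · 0.553 / 0.00164 = 2.274e+05.
Re > 4000 → turbulent. Relative roughness ε/D = 4.6e-06/0.553 = 8.32e-06. Haaland: 1/√f = -1.8 log₁₀[(8.32e-06/3.7)^1.11 + 6.9/2.274e+05] = -1.8 log₁₀[5.38e-07 + 3.03e-05] = 8.119, so f = 0.01517.
Darcy-Weisbach: ΔP = f(L/D)(ρV²/2) = 0.01517·(53.5/0.553)·(802·0.841²/2) = 0.01517·96.75·283.6 = 416.3 Pa.
ΔP = 416.3 Pa = 0.416 kPa.

ΔP ≈ 0.416 kPa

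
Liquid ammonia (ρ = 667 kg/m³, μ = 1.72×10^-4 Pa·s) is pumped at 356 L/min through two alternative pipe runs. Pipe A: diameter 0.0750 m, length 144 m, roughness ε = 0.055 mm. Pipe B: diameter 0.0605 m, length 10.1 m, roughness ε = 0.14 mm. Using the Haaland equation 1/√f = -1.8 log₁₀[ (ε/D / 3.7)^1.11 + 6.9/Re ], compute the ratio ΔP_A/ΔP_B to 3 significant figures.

ΔP_A/ΔP_B ≈ 3.76

Pipe A: V = Q/A = 0.005933/0.004418 = 1.343 m/s; Re = 3.906e+05; ε/D = 0.000733; Haaland → f = 0.01909; ΔP_A = f(L/D)(ρV²/2) = 2.205e+04 Pa.
Pipe B: V = Q/A = 0.005933/0.002875 = 2.064 m/s; Re = 4.842e+05; ε/D = 0.00231; Haaland → f = 0.02471; ΔP_B = f(L/D)(ρV²/2) = 5859 Pa.
ΔP_A/ΔP_B = 2.205e+04/5859 = 3.76.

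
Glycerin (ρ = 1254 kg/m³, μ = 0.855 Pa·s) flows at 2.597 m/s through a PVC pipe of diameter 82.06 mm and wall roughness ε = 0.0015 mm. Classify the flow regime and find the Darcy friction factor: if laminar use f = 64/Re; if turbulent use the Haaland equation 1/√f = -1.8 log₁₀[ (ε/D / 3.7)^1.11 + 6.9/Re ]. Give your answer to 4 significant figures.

f ≈ 0.2048

Re = ρVD/μ = 1254·2.597·0.08206/0.855 = 312.6.
Re < 2300 → laminar, so f = 64/Re = 0.2048 (roughness is irrelevant in laminar flow).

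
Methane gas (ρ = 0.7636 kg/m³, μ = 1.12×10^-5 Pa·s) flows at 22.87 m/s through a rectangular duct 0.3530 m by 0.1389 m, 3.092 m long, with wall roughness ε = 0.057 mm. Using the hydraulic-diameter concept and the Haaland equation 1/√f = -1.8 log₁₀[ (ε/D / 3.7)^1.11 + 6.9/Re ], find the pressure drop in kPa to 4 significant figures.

ΔP ≈ 0.05156 kPa

Hydraulic diameter D_h = 4A/P = 4·(0.353·0.1389)/(2·(0.353+0.1389)) = 0.1961/0.9838 = 0.1994 m.
Re = ρVD_h/μ = 0.7636·22.87·0.1994/1.12e-05 = 3.108e+05.
ε/D_h = 5.7e-05/0.1994 = 0.000286; Haaland gives 1/√f = -1.8 log₁₀[2.73e-05+2.22e-05] = 7.75, so f = 0.01665.
ΔP = f(L/D_h)(ρV²/2) = 0.01665·3.092/0.1994·199.7 = 51.56 Pa.
ΔP = 0.05156 kPa.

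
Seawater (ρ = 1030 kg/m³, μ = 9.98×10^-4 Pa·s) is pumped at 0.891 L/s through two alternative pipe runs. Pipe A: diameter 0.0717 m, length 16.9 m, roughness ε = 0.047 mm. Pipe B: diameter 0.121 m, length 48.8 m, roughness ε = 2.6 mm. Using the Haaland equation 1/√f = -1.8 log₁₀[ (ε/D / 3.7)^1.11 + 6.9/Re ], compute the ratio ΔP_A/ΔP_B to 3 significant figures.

ΔP_A/ΔP_B ≈ 2.49

Pipe A: V = Q/A = 0.000891/0.004038 = 0.2207 m/s; Re = 1.633e+04; ε/D = 0.000656; Haaland → f = 0.02819; ΔP_A = f(L/D)(ρV²/2) = 166.6 Pa.
Pipe B: V = Q/A = 0.000891/0.0115 = 0.07748 m/s; Re = 9676; ε/D = 0.0215; Haaland → f = 0.05372; ΔP_B = f(L/D)(ρV²/2) = 66.99 Pa.
ΔP_A/ΔP_B = 166.6/66.99 = 2.49.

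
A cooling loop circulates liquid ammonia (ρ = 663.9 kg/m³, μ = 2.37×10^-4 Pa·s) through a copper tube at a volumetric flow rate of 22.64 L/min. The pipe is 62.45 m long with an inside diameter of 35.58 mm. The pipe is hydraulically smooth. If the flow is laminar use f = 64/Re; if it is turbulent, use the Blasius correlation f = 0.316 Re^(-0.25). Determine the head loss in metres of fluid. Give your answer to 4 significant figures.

h_f ≈ 0.2920 m

Q = 22.64 L/min = 22.64/60000 = 0.0003773 m³/s.
Cross-sectional area A = πD²/4 = π(0.03558)²/4 = 0.0009943 m²; mean velocity V = Q/A = 0.0003773/0.0009943 = 0.3795 m/s.
Reynolds number Re = ρVD/μ = 663.9 · 0.3795 · 0.03558 / 0.000237 = 3.783e+04.
Re > 4000 → turbulent. Smooth-pipe (Blasius): f = 0.316 Re^(-0.25) = 0.316/(3.783e+04)^0.25 = 0.02266.
Darcy-Weisbach: ΔP = f(L/D)(ρV²/2) = 0.02266·(62.45/0.03558)·(663.9·0.3795²/2) = 0.02266·1755·47.81 = 1901 Pa.
Head loss h_f = ΔP/(ρg) = 1901/(663.9·9.81) = 0.2920 m.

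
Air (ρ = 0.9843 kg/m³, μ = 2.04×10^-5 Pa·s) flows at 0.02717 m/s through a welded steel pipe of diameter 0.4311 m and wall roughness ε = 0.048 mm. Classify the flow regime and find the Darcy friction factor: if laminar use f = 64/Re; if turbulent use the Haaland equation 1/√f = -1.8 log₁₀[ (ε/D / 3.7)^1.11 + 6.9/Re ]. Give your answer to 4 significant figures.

Re = ρVD/μ = 0.9843·0.02717·0.4311/2.04e-05 = 565.2.
Re < 2300 → laminar, so f = 64/Re = 0.1132 (roughness is irrelevant in laminar flow).

f ≈ 0.1132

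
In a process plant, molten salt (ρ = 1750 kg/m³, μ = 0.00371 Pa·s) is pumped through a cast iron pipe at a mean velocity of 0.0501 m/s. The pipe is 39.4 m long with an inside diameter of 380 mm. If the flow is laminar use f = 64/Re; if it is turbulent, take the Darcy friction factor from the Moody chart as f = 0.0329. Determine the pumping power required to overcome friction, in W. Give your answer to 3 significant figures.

Reynolds number Re = ρVD/μ = 1750 · 0.0501 · 0.38 / 0.00371 = 8980.
Re > 4000 → turbulent; use the Moody-chart value f = 0.0329.
Darcy-Weisbach: ΔP = f(L/D)(ρV²/2) = 0.0329·(39.4/0.38)·(1750·0.0501²/2) = 0.0329·103.7·2.196 = 7.492 Pa.
Q = V·A = 0.0501·0.1134 = 0.005682 m³/s.
Pumping power P = QΔP = 0.005682·7.492 = 0.04257 W = 0.0426 W.

P ≈ 0.0426 W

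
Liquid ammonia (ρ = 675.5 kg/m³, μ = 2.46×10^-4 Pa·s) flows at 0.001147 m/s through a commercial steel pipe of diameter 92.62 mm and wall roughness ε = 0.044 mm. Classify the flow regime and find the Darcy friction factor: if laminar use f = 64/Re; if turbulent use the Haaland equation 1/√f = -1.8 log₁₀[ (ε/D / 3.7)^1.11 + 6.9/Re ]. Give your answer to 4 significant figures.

f ≈ 0.2194

Re = ρVD/μ = 675.5·0.001147·0.09262/0.000246 = 291.7.
Re < 2300 → laminar, so f = 64/Re = 0.2194 (roughness is irrelevant in laminar flow).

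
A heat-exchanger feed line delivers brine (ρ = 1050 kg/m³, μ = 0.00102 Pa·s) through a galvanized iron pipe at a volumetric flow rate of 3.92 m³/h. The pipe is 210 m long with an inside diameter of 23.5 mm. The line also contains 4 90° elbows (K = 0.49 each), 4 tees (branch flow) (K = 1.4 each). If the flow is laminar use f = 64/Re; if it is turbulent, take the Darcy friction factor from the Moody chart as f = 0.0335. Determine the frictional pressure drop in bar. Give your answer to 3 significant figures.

Q = 3.92 m³/h = 3.92/3600 = 0.001089 m³/s.
Cross-sectional area A = πD²/4 = π(0.0235)²/4 = 0.0004337 m²; mean velocity V = Q/A = 0.001089/0.0004337 = 2.51 m/s.
Reynolds number Re = ρVD/μ = 1050 · 2.51 · 0.0235 / 0.00102 = 6.073e+04.
Re > 4000 → turbulent; use the Moody-chart value f = 0.0335.
Total minor-loss coefficient ΣK = 4·0.49 + 4·1.4 = 7.56.
ΔP = [f·L/D + ΣK]·(ρV²/2) = [0.0335·210/0.0235 + 7.56]·(1050·2.51²/2) = [299.4 + 7.56]·3309 = 1.016e+06 Pa.
ΔP = 1.016e+06 Pa = 10.2 bar.

ΔP ≈ 10.2 bar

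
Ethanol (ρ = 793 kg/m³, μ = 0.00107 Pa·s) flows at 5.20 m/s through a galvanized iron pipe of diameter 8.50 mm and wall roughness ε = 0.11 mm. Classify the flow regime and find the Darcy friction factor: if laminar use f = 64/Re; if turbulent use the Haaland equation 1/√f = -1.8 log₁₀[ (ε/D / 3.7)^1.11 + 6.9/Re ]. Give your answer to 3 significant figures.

Re = ρVD/μ = 793·5.2·0.0085/0.00107 = 3.276e+04.
Re > 4000 → turbulent. ε/D = 0.00011/0.0085 = 0.0129; Haaland: 1/√f = -1.8 log₁₀[0.00188 + 0.000211] = 4.824, so f = 0.04296.

f ≈ 0.0430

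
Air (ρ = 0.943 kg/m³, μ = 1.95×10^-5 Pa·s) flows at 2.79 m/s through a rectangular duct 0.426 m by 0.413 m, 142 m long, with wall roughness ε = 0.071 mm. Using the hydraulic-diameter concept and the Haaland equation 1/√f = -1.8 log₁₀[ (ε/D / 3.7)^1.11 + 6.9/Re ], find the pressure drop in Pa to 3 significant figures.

ΔP ≈ 25.7 Pa

Hydraulic diameter D_h = 4A/P = 4·(0.426·0.413)/(2·(0.426+0.413)) = 0.7038/1.678 = 0.4194 m.
Re = ρVD_h/μ = 0.943·2.79·0.4194/1.95e-05 = 5.659e+04.
ε/D_h = 7.1e-05/0.4194 = 0.000169; Haaland gives 1/√f = -1.8 log₁₀[1.52e-05+0.000122] = 6.953, so f = 0.02069.
ΔP = f(L/D_h)(ρV²/2) = 0.02069·142/0.4194·3.67 = 25.71 Pa.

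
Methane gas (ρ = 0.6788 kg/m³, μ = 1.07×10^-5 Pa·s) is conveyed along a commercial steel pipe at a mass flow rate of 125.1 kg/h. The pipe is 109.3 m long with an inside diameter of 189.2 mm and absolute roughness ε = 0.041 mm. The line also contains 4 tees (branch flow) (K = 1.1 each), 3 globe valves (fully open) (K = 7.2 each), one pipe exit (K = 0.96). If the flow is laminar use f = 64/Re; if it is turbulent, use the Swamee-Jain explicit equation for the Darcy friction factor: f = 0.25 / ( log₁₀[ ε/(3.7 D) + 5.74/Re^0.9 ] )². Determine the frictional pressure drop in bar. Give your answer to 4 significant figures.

ṁ = 125.1 kg/h = 125.1/3600 = 0.03475 kg/s.
A = πD²/4 = π(0.1892)²/4 = 0.02811 m²; mean velocity V = ṁ/(ρA) = 0.03475/(0.6788 · 0.02811) = 1.821 m/s.
Reynolds number Re = ρVD/μ = 0.6788 · 1.821 · 0.1892 / 1.07e-05 = 2.186e+04.
Re > 4000 → turbulent. Relative roughness ε/D = 4.1e-05/0.1892 = 0.000217. Swamee-Jain: f = 0.25/(log₁₀[0.000217/3.7 + 5.74/2.186e+04^0.9])² = 0.25/(log₁₀[5.86e-05 + 0.000713])² = 0.25/(-3.112)² = 0.02581.
Total minor-loss coefficient ΣK = 4·1.1 + 3·7.2 + 1·0.96 = 27.
ΔP = [f·L/D + ΣK]·(ρV²/2) = [0.02581·109.3/0.1892 + 27]·(0.6788·1.821²/2) = [14.91 + 27]·1.125 = 47.12 Pa.
ΔP = 47.12 Pa = 4.712×10^-4 bar.

ΔP ≈ 4.712×10^-4 bar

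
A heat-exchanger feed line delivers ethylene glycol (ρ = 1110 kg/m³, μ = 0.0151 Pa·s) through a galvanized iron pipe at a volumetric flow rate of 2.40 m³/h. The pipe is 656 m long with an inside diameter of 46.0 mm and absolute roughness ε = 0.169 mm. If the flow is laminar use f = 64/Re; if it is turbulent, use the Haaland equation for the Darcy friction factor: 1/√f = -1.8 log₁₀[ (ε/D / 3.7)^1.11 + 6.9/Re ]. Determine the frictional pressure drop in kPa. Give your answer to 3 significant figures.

ΔP ≈ 60.1 kPa

Q = 2.40 m³/h = 2.40/3600 = 0.0006667 m³/s.
Cross-sectional area A = πD²/4 = π(0.046)²/4 = 0.001662 m²; mean velocity V = Q/A = 0.0006667/0.001662 = 0.4011 m/s.
Reynolds number Re = ρVD/μ = 1110 · 0.4011 · 0.046 / 0.0151 = 1356.
Re < 2300 → laminar flow, so f = 64/Re = 64/1356 = 0.04718 (the turbulent correlation is not needed).
Darcy-Weisbach: ΔP = f(L/D)(ρV²/2) = 0.04718·(656/0.046)·(1110·0.4011²/2) = 0.04718·1.426e+04·89.31 = 6.009e+04 Pa.
ΔP = 6.009e+04 Pa = 60.1 kPa.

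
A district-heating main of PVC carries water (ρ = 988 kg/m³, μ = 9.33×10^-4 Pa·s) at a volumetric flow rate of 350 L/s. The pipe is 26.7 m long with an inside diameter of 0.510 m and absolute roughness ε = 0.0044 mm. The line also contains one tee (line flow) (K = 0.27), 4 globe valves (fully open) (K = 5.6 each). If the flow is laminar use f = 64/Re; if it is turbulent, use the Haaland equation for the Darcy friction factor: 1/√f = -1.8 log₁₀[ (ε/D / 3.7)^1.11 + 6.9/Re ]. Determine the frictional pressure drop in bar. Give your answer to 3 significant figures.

ΔP ≈ 0.338 bar

Q = 350 L/s = 350/1000 = 0.35 m³/s.
Cross-sectional area A = πD²/4 = π(0.51)²/4 = 0.2043 m²; mean velocity V = Q/A = 0.35/0.2043 = 1.713 m/s.
Reynolds number Re = ρVD/μ = 988 · 1.713 · 0.51 / 0.000933 = 9.253e+05.
Re > 4000 → turbulent. Relative roughness ε/D = 4.4e-06/0.51 = 8.63e-06. Haaland: 1/√f = -1.8 log₁₀[(8.63e-06/3.7)^1.11 + 6.9/9.253e+05] = -1.8 log₁₀[5.6e-07 + 7.46e-06] = 9.173, so f = 0.01188.
Total minor-loss coefficient ΣK = 1·0.27 + 4·5.6 = 22.7.
ΔP = [f·L/D + ΣK]·(ρV²/2) = [0.01188·26.7/0.51 + 22.7]·(988·1.713²/2) = [0.6222 + 22.7]·1450 = 3.378e+04 Pa.
ΔP = 3.378e+04 Pa = 0.338 bar.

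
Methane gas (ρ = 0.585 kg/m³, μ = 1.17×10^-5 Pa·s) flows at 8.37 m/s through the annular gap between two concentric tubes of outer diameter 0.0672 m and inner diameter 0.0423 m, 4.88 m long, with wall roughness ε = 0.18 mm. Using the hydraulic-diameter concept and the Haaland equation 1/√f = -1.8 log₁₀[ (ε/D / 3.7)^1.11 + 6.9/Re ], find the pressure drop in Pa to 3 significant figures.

Hydraulic diameter D_h = 4A/P = D_o - D_i = 0.0672 - 0.0423 = 0.0249 m.
Re = ρVD_h/μ = 0.585·8.37·0.0249/1.17e-05 = 1.042e+04.
ε/D_h = 0.00018/0.0249 = 0.00723; Haaland gives 1/√f = -1.8 log₁₀[0.000984+0.000662] = 5.01, so f = 0.03983.
ΔP = f(L/D_h)(ρV²/2) = 0.03983·4.88/0.0249·20.49 = 160 Pa.

ΔP ≈ 160 Pa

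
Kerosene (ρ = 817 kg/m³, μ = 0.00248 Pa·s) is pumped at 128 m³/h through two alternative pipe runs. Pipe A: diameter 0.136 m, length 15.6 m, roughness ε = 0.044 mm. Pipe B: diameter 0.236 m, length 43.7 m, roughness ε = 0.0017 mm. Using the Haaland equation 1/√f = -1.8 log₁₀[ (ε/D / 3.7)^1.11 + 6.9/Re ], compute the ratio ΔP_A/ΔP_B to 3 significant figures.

ΔP_A/ΔP_B ≈ 5.43

Pipe A: V = Q/A = 0.03556/0.01453 = 2.448 m/s; Re = 1.097e+05; ε/D = 0.000324; Haaland → f = 0.01904; ΔP_A = f(L/D)(ρV²/2) = 5345 Pa.
Pipe B: V = Q/A = 0.03556/0.04374 = 0.8128 m/s; Re = 6.319e+04; ε/D = 7.2e-06; Haaland → f = 0.01968; ΔP_B = f(L/D)(ρV²/2) = 983.6 Pa.
ΔP_A/ΔP_B = 5345/983.6 = 5.43.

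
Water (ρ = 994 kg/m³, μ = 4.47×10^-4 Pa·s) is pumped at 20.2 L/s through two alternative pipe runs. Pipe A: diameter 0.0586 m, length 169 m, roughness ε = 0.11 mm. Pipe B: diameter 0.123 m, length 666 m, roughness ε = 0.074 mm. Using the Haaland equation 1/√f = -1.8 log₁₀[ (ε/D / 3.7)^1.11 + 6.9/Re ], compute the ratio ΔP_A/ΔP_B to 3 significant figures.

Pipe A: V = Q/A = 0.0202/0.002697 = 7.49 m/s; Re = 9.76e+05; ε/D = 0.00188; Haaland → f = 0.02325; ΔP_A = f(L/D)(ρV²/2) = 1.869e+06 Pa.
Pipe B: V = Q/A = 0.0202/0.01188 = 1.7 m/s; Re = 4.65e+05; ε/D = 0.000602; Haaland → f = 0.01825; ΔP_B = f(L/D)(ρV²/2) = 1.419e+05 Pa.
ΔP_A/ΔP_B = 1.869e+06/1.419e+05 = 13.2.

ΔP_A/ΔP_B ≈ 13.2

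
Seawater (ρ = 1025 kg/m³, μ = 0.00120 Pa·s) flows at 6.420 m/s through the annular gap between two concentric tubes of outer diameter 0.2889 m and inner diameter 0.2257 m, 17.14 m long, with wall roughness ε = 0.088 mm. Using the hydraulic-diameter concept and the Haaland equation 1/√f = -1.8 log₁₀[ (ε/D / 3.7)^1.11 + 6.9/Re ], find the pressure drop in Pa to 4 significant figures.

ΔP ≈ 125800 Pa

Hydraulic diameter D_h = 4A/P = D_o - D_i = 0.2889 - 0.2257 = 0.0632 m.
Re = ρVD_h/μ = 1025·6.42·0.0632/0.0012 = 3.466e+05.
ε/D_h = 8.8e-05/0.0632 = 0.00139; Haaland gives 1/√f = -1.8 log₁₀[0.000158+1.99e-05] = 6.749, so f = 0.02195.
ΔP = f(L/D_h)(ρV²/2) = 0.02195·17.14/0.0632·2.112e+04 = 1.258e+05 Pa.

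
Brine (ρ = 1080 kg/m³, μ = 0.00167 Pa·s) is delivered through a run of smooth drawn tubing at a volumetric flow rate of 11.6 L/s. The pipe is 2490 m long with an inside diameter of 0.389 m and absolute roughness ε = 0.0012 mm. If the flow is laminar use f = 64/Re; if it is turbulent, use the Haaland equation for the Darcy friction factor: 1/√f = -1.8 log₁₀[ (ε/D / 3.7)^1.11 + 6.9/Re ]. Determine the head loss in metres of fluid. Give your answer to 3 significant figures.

Q = 11.6 L/s = 11.6/1000 = 0.0116 m³/s.
Cross-sectional area A = πD²/4 = π(0.389)²/4 = 0.1188 m²; mean velocity V = Q/A = 0.0116/0.1188 = 0.0976 m/s.
Reynolds number Re = ρVD/μ = 1080 · 0.0976 · 0.389 / 0.00167 = 2.455e+04.
Re > 4000 → turbulent. Relative roughness ε/D = 1.2e-06/0.389 = 3.08e-06. Haaland: 1/√f = -1.8 log₁₀[(3.08e-06/3.7)^1.11 + 6.9/2.455e+04] = -1.8 log₁₀[1.79e-07 + 0.000281] = 6.392, so f = 0.02448.
Darcy-Weisbach: ΔP = f(L/D)(ρV²/2) = 0.02448·(2490/0.389)·(1080·0.0976²/2) = 0.02448·6401·5.144 = 806 Pa.
Head loss h_f = ΔP/(ρg) = 806/(1080·9.81) = 0.0761 m.

h_f ≈ 0.0761 m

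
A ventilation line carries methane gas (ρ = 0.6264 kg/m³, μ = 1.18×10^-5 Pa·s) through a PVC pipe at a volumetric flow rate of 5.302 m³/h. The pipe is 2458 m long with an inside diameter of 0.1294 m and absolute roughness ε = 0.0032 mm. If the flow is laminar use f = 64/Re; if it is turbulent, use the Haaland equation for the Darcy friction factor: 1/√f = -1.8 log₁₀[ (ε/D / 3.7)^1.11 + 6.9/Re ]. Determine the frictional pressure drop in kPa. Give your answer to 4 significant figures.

ΔP ≈ 0.006208 kPa

Q = 5.302 m³/h = 5.302/3600 = 0.001473 m³/s.
Cross-sectional area A = πD²/4 = π(0.1294)²/4 = 0.01315 m²; mean velocity V = Q/A = 0.001473/0.01315 = 0.112 m/s.
Reynolds number Re = ρVD/μ = 0.6264 · 0.112 · 0.1294 / 1.18e-05 = 769.3.
Re < 2300 → laminar flow, so f = 64/Re = 64/769.3 = 0.08319 (the turbulent correlation is not needed).
Darcy-Weisbach: ΔP = f(L/D)(ρV²/2) = 0.08319·(2458/0.1294)·(0.6264·0.112²/2) = 0.08319·1.9e+04·0.003928 = 6.208 Pa.
ΔP = 6.208 Pa = 0.006208 kPa.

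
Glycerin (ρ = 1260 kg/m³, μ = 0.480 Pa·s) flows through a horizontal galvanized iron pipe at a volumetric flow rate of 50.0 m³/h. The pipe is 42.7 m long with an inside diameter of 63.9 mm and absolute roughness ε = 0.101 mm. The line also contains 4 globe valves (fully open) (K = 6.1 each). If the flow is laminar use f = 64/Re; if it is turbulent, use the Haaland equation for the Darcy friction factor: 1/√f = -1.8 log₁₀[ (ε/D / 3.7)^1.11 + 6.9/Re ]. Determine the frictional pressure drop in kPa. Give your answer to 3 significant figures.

ΔP ≈ 984 kPa

Q = 50.0 m³/h = 50.0/3600 = 0.01389 m³/s.
Cross-sectional area A = πD²/4 = π(0.0639)²/4 = 0.003207 m²; mean velocity V = Q/A = 0.01389/0.003207 = 4.331 m/s.
Reynolds number Re = ρVD/μ = 1260 · 4.331 · 0.0639 / 0.48 = 726.5.
Re < 2300 → laminar flow, so f = 64/Re = 64/726.5 = 0.0881 (the turbulent correlation is not needed).
Total minor-loss coefficient ΣK = 4·6.1 = 24.4.
ΔP = [f·L/D + ΣK]·(ρV²/2) = [0.0881·42.7/0.0639 + 24.4]·(1260·4.331²/2) = [58.87 + 24.4]·1.182e+04 = 9.84e+05 Pa.
ΔP = 9.84e+05 Pa = 984 kPa.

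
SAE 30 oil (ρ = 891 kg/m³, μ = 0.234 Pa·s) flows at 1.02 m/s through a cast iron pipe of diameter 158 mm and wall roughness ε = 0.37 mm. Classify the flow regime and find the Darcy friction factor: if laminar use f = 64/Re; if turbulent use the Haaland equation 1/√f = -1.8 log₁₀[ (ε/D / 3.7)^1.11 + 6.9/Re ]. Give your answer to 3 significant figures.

f ≈ 0.104

Re = ρVD/μ = 891·1.02·0.158/0.234 = 613.6.
Re < 2300 → laminar, so f = 64/Re = 0.1043 (roughness is irrelevant in laminar flow).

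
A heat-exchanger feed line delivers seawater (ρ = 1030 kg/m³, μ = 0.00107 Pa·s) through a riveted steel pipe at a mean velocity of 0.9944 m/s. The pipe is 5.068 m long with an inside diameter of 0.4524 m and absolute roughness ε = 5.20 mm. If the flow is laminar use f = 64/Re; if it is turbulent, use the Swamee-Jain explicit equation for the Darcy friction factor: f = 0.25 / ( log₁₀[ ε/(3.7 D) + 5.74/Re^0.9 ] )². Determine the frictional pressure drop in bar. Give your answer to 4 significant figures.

ΔP ≈ 0.002280 bar

Reynolds number Re = ρVD/μ = 1030 · 0.9944 · 0.4524 / 0.00107 = 4.33e+05.
Re > 4000 → turbulent. Relative roughness ε/D = 0.0052/0.4524 = 0.0115. Swamee-Jain: f = 0.25/(log₁₀[0.0115/3.7 + 5.74/4.33e+05^0.9])² = 0.25/(log₁₀[0.00311 + 4.85e-05])² = 0.25/(-2.501)² = 0.03997.
Darcy-Weisbach: ΔP = f(L/D)(ρV²/2) = 0.03997·(5.068/0.4524)·(1030·0.9944²/2) = 0.03997·11.2·509.2 = 228 Pa.
ΔP = 228 Pa = 0.002280 bar.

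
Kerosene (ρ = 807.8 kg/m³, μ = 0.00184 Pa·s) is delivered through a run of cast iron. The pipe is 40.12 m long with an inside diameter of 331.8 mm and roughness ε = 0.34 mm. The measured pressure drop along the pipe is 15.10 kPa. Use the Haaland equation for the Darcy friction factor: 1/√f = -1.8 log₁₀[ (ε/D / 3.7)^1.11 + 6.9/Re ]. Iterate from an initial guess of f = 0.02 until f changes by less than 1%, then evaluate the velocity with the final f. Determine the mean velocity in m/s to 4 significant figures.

Rearranging Darcy-Weisbach: V = √(2·ΔP·D/(f·L·ρ)). With ε/D = 0.00034/0.3318 = 0.00102, iterate starting from f = 0.02:
  f = 0.02 → V = √(2·1.51e+04·0.3318/(0.02·40.12·807.8)) = 3.932 m/s; Re = ρVD/μ = 5.727e+05; f → 0.02024
  f = 0.02024 → V = 3.908 m/s; Re = 5.693e+05; f → 0.02025
Converged (Δf/f < 1%). With the final f = 0.02025: V = √(2·1.51e+04·0.3318/(0.02025·40.12·807.8)) = 3.908 m/s.

V ≈ 3.908 m/s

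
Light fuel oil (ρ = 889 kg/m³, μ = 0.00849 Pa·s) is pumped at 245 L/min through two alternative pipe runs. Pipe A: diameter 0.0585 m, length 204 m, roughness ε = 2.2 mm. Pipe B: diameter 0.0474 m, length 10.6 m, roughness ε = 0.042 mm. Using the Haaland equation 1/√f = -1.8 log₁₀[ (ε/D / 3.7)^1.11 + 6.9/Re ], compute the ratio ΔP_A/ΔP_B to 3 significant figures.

ΔP_A/ΔP_B ≈ 14.3

Pipe A: V = Q/A = 0.004083/0.002688 = 1.519 m/s; Re = 9306; ε/D = 0.0376; Haaland → f = 0.06599; ΔP_A = f(L/D)(ρV²/2) = 2.361e+05 Pa.
Pipe B: V = Q/A = 0.004083/0.001765 = 2.314 m/s; Re = 1.149e+04; ε/D = 0.000886; Haaland → f = 0.03097; ΔP_B = f(L/D)(ρV²/2) = 1.648e+04 Pa.
ΔP_A/ΔP_B = 2.361e+05/1.648e+04 = 14.3.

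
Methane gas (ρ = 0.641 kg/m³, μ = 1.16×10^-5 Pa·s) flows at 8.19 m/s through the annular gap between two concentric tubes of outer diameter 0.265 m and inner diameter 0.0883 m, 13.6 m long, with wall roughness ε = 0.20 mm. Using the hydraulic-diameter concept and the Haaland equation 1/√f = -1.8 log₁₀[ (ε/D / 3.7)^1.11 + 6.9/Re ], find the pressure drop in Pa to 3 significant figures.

ΔP ≈ 37.8 Pa

Hydraulic diameter D_h = 4A/P = D_o - D_i = 0.265 - 0.0883 = 0.1767 m.
Re = ρVD_h/μ = 0.641·8.19·0.1767/1.16e-05 = 7.997e+04.
ε/D_h = 0.0002/0.1767 = 0.00113; Haaland gives 1/√f = -1.8 log₁₀[0.000126+8.63e-05] = 6.613, so f = 0.02287.
ΔP = f(L/D_h)(ρV²/2) = 0.02287·13.6/0.1767·21.5 = 37.84 Pa.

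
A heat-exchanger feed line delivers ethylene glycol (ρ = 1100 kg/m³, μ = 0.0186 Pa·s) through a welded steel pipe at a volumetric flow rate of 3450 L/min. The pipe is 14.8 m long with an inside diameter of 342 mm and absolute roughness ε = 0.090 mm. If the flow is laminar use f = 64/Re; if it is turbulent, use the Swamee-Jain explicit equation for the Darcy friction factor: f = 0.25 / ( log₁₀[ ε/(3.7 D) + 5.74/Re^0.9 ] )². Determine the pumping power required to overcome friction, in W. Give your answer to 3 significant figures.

Q = 3450 L/min = 3450/60000 = 0.0575 m³/s.
Cross-sectional area A = πD²/4 = π(0.342)²/4 = 0.09186 m²; mean velocity V = Q/A = 0.0575/0.09186 = 0.6259 m/s.
Reynolds number Re = ρVD/μ = 1100 · 0.6259 · 0.342 / 0.0186 = 1.266e+04.
Re > 4000 → turbulent. Relative roughness ε/D = 9e-05/0.342 = 0.000263. Swamee-Jain: f = 0.25/(log₁₀[0.000263/3.7 + 5.74/1.266e+04^0.9])² = 0.25/(log₁₀[7.11e-05 + 0.00117])² = 0.25/(-2.908)² = 0.02957.
Darcy-Weisbach: ΔP = f(L/D)(ρV²/2) = 0.02957·(14.8/0.342)·(1100·0.6259²/2) = 0.02957·43.27·215.5 = 275.8 Pa.
Pumping power P = QΔP = 0.0575·275.8 = 15.86 W = 15.9 W.

P ≈ 15.9 W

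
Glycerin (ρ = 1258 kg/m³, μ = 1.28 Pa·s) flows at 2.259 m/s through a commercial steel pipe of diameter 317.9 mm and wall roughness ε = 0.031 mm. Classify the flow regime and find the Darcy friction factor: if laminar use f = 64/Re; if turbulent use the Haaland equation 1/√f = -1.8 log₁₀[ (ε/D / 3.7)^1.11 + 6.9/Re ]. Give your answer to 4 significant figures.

Re = ρVD/μ = 1258·2.259·0.3179/1.28 = 705.8.
Re < 2300 → laminar, so f = 64/Re = 0.09068 (roughness is irrelevant in laminar flow).

f ≈ 0.09068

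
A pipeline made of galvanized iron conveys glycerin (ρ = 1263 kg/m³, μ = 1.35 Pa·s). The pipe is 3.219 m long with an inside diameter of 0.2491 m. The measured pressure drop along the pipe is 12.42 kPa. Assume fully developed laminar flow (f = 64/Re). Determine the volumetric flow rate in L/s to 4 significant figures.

Q ≈ 270.1 L/s

For laminar flow, f = 64/Re with Re = ρVD/μ, so Darcy-Weisbach reduces to ΔP = 32μLV/D². Solving for V: V = ΔP·D²/(32μL) = 1.242e+04·(0.2491)²/(32·1.35·3.219) = 5.542 m/s.
Check: Re = ρVD/μ = 1263·5.542·0.2491/1.35 = 1292 < 2300, so the laminar assumption holds.
Q = V·A = 5.542·(π/4·0.2491²) = 0.2701 m³/s = 270.1 L/s.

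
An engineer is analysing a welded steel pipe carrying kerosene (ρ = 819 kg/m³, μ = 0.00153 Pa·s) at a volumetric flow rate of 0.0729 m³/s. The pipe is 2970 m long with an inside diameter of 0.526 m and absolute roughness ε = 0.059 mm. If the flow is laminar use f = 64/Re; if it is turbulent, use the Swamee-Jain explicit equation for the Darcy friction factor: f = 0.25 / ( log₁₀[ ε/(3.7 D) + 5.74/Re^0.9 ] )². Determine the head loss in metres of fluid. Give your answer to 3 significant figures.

Cross-sectional area A = πD²/4 = π(0.526)²/4 = 0.2173 m²; mean velocity V = Q/A = 0.0729/0.2173 = 0.3355 m/s.
Reynolds number Re = ρVD/μ = 819 · 0.3355 · 0.526 / 0.00153 = 9.446e+04.
Re > 4000 → turbulent. Relative roughness ε/D = 5.9e-05/0.526 = 0.000112. Swamee-Jain: f = 0.25/(log₁₀[0.000112/3.7 + 5.74/9.446e+04^0.9])² = 0.25/(log₁₀[3.03e-05 + 0.000191])² = 0.25/(-3.655)² = 0.01872.
Darcy-Weisbach: ΔP = f(L/D)(ρV²/2) = 0.01872·(2970/0.526)·(819·0.3355²/2) = 0.01872·5646·46.09 = 4870 Pa.
Head loss h_f = ΔP/(ρg) = 4870/(819·9.81) = 0.606 m.

h_f ≈ 0.606 m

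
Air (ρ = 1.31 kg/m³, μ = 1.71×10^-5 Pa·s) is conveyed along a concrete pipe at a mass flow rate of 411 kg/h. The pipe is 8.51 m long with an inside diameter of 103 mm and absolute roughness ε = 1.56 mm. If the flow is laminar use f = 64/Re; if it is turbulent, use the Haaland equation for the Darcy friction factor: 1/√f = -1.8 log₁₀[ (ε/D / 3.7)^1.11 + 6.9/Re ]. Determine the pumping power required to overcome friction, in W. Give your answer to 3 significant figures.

ṁ = 411 kg/h = 411/3600 = 0.1142 kg/s.
A = πD²/4 = π(0.103)²/4 = 0.008332 m²; mean velocity V = ṁ/(ρA) = 0.1142/(1.31 · 0.008332) = 10.46 m/s.
Reynolds number Re = ρVD/μ = 1.31 · 10.46 · 0.103 / 1.71e-05 = 8.253e+04.
Re > 4000 → turbulent. Relative roughness ε/D = 0.00156/0.103 = 0.0151. Haaland: 1/√f = -1.8 log₁₀[(0.0151/3.7)^1.11 + 6.9/8.253e+04] = -1.8 log₁₀[0.00224 + 8.36e-05] = 4.742, so f = 0.04446.
Darcy-Weisbach: ΔP = f(L/D)(ρV²/2) = 0.04446·(8.51/0.103)·(1.31·10.46²/2) = 0.04446·82.62·71.66 = 263.2 Pa.
Q = ṁ/ρ = 0.1142/1.31 = 0.08715 m³/s.
Pumping power P = QΔP = 0.08715·263.2 = 22.94 W = 22.9 W.

P ≈ 22.9 W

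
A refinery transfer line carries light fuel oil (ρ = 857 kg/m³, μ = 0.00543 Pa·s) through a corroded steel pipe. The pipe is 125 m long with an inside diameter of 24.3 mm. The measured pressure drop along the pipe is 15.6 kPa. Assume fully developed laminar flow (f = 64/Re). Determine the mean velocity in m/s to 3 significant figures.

V ≈ 0.424 m/s

For laminar flow, f = 64/Re with Re = ρVD/μ, so Darcy-Weisbach reduces to ΔP = 32μLV/D². Solving for V: V = ΔP·D²/(32μL) = 1.56e+04·(0.0243)²/(32·0.00543·125) = 0.4241 m/s.
Check: Re = ρVD/μ = 857·0.4241·0.0243/0.00543 = 1627 < 2300, so the laminar assumption holds.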